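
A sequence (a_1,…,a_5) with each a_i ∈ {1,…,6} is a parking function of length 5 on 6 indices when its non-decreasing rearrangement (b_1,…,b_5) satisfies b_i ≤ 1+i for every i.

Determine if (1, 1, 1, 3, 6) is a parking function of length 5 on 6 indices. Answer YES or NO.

Order a: b = (1, 1, 1, 3, 6).
  b_1=1 ≤ 2
  b_2=1 ≤ 3
  b_3=1 ≤ 4
  b_4=3 ≤ 5
  b_5=6 ≤ 6
All bounds hold ⇒ YES

YES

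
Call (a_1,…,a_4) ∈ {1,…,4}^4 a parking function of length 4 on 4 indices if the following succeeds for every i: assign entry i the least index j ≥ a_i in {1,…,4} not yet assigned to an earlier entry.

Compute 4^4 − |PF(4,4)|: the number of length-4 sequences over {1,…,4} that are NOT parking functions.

131

|PF(4,4)| = (4−4+1)·(4+1)^(4−1) = 1×125 = 125
Check (3,4,4,4) → sorted (3,4,4,4): b_1=3>1, not a PF.
Total 256; non-PF = 256−125 = 131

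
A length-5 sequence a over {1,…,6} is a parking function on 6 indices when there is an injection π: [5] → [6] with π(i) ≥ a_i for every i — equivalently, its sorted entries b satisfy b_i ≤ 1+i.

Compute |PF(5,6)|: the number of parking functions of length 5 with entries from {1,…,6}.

4802

Count = (6+1−5)·(6+1)^{5−1} = 2×2401 = 4802 (Konheim–Weiss)
E.g. (4,2,2,2,6) → sorted (2,2,2,4,6): b_i ≤ 1+i ∀i, a PF.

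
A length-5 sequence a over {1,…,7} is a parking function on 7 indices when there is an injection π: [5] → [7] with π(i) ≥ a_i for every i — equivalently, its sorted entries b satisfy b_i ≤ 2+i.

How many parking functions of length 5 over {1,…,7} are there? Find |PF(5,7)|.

12288

|PF(5,7)| = 3·8^4 = 3·4096 = 12288 (Pollak)
E.g. (5,3,3,2,3) → sorted (2,3,3,3,5): b_i ≤ 2+i ∀i, a PF.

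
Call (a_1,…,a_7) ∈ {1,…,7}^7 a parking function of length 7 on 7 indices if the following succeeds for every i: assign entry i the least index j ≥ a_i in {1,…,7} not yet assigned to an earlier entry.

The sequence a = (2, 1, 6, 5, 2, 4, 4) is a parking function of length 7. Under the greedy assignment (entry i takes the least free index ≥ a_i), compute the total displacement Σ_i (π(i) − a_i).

Σπ = 7·8/2 = 28 (π permutes [7]); Σa = 2+1+6+5+2+4+4 = 24; disp = 28−24 = 4.

4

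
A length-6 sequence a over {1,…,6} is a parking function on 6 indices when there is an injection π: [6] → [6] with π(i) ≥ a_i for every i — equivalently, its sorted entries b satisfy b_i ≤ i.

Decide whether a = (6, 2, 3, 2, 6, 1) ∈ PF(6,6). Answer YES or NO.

Sorted: b = (1, 2, 2, 3, 6, 6).
  b_1=1 ≤ 1
  b_2=2 ≤ 2
  b_3=2 ≤ 3
  b_4=3 ≤ 4
  b_5=6 > 5
  fails at i=5 ⇒ NO

NO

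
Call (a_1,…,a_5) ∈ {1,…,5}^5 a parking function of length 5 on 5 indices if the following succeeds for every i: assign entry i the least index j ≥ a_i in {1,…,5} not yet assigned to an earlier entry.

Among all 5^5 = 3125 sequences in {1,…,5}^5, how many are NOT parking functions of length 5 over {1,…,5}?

1829

|PF(5,5)| = (5−5+1)·(5+1)^(5−1) = 1×1296 = 1296 (Konheim–Weiss)
E.g. (3,5,3,4,5) → sorted (3,3,4,5,5): b_1=3>1, not a PF.
Total 3125; non-PF = 3125−1296 = 1829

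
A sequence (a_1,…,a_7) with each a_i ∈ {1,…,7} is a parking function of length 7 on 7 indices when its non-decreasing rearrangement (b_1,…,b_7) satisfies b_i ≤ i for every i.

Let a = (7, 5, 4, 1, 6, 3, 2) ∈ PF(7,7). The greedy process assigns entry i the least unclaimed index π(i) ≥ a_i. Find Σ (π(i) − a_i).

Σπ = 7·8/2 = 28 (π permutes [7]); Σa = 7+5+4+1+6+3+2 = 28; disp = 28−28 = 0.

0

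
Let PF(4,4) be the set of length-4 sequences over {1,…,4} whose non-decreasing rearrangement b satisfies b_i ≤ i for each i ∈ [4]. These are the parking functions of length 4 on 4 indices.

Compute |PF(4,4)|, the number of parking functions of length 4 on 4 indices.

|PF| = (4+1−4)·(4+1)^{4−1} = 1 · 125 = 125 (Konheim–Weiss)
Check (3,1,1,3) → sorted (1,1,3,3): b_i ≤ i ∀i, a PF.

125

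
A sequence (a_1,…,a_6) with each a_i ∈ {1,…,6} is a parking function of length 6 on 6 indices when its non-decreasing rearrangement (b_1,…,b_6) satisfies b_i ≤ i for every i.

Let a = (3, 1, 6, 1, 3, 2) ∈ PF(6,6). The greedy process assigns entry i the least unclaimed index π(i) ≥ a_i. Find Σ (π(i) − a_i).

Σπ(i) = 1+…+6 = 21; Σa = 3+1+6+1+3+2 = 16; disp = 21−16 = 5.

5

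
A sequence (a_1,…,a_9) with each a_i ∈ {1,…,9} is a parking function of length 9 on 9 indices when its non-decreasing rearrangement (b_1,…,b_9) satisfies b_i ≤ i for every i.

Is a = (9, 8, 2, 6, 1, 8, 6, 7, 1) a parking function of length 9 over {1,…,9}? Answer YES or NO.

NO

Rearranged: b = (1, 1, 2, 6, 6, 7, 8, 8, 9).
  b_1=1 ≤ 1
  b_2=1 ≤ 2
  b_3=2 ≤ 3
  b_4=6 > 4
  fails at i=4 ⇒ NO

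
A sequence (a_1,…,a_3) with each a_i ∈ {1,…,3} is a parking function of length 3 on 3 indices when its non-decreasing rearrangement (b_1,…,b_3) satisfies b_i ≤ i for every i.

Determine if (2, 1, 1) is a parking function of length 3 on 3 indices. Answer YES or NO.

Sorted: b = (1, 1, 2).
  b_1=1 ≤ 1
  b_2=1 ≤ 2
  b_3=2 ≤ 3
All bounds hold ⇒ YES

YES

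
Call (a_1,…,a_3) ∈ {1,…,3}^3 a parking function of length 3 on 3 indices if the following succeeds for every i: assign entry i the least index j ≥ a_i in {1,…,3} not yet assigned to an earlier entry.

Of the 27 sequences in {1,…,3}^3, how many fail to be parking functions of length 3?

11

#PF = (3−3+1)·(3+1)^(3−1) = 1·16 = 16 (Konheim–Weiss)
Check (2,3,3) → sorted (2,3,3): b_1=2>1, not a PF.
Total 27; non-PF = 27−16 = 11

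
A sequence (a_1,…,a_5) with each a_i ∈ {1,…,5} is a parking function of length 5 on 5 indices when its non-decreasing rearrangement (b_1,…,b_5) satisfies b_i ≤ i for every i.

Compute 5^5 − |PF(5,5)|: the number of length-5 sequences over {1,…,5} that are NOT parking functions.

1829

|PF| = (6−5)·6^(5−1) = 1×1296 = 1296 (Pollak)
E.g. (3,4,3,5,5) → sorted (3,3,4,5,5): b_1=3>1, not a PF.
So 3125 − 1296 = 1829 fail.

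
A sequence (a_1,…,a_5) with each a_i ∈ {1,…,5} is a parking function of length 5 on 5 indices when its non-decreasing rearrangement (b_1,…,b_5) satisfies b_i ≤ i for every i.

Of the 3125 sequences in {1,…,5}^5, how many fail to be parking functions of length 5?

Count = (5−5+1)·(5+1)^(5−1) = 1·1296 = 1296 (Konheim–Weiss)
Check (2,5,4,3,4) → sorted (2,3,4,4,5): b_1=2>1, not a PF.
So 3125 − 1296 = 1829 fail.

1829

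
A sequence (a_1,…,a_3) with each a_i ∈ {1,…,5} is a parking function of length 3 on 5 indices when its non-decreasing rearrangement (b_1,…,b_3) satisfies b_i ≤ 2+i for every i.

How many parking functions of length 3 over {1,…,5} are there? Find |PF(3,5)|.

108

Count = (5+1−3)·(5+1)^{3−1} = 3×36 = 108 (Konheim–Weiss)
One tuple (4,2,1) → sorted (1,2,4): b_i ≤ 2+i ∀i, a PF.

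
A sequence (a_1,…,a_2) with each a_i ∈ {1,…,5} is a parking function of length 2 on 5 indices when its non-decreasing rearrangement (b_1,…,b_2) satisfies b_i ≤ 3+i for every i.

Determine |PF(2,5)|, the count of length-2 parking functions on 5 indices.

24

Count = 4·6^1 = 4·6 = 24 [KW]
Example (4,4) → sorted (4,4): b_i ≤ 3+i ∀i, a PF.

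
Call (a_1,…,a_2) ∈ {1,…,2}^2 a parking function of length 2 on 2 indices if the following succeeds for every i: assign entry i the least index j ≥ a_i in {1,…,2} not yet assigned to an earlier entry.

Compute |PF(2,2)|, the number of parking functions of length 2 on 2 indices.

#PF = (2−2+1)·(2+1)^(2−1) = 1 · 3 = 3 (Pollak)
One tuple (1,2) → sorted (1,2): b_i ≤ i ∀i, a PF.

3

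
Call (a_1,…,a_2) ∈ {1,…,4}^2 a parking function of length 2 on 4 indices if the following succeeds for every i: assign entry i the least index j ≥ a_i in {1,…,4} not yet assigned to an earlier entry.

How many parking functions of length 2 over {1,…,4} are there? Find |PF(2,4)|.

15

|PF| = (5−2)·5^(2−1) = 3·5 = 15
One tuple (2,1) → sorted (1,2): b_i ≤ 2+i ∀i, a PF.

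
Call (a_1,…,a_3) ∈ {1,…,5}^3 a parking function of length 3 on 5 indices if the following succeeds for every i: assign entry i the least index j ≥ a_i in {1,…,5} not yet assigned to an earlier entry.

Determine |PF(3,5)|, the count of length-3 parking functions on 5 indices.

#PF = 3·6^2 = 3×36 = 108 [KW]
Check (5,1,2) → sorted (1,2,5): b_i ≤ 2+i ∀i, a PF.

108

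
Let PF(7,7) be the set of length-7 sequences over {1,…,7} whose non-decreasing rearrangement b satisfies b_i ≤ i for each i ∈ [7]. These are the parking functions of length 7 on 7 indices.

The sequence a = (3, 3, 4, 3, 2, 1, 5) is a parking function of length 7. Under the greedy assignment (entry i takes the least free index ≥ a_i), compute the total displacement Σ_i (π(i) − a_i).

Σπ = 28 ({1..7} each once); Σa = 3+3+4+3+2+1+5 = 21; disp = 28−21 = 7.

7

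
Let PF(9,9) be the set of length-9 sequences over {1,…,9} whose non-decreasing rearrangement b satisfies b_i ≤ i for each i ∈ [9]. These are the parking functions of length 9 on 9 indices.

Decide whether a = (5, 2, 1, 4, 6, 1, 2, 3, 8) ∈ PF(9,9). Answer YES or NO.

Order a: b = (1, 1, 2, 2, 3, 4, 5, 6, 8).
  b_1=1 ≤ 1
  b_2=1 ≤ 2
  b_3=2 ≤ 3
  b_4=2 ≤ 4
  b_5=3 ≤ 5
  b_6=4 ≤ 6
  b_7=5 ≤ 7
  b_8=6 ≤ 8
  b_9=8 ≤ 9
All bounds hold ⇒ YES

YES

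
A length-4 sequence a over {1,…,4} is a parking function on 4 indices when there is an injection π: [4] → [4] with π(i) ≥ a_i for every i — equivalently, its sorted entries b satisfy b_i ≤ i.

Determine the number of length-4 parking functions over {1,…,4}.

125

Count = (4−4+1)·(4+1)^(4−1) = 1 · 125 = 125 [KW]
E.g. (2,1,1,2) → sorted (1,1,2,2): b_i ≤ i ∀i, a PF.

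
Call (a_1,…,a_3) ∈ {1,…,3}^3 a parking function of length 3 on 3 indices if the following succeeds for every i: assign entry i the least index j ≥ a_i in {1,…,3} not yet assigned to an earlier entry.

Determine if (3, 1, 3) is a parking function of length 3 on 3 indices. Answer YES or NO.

NO

Rearranged: b = (1, 3, 3).
  b_1=1 ≤ 1
  b_2=3 > 2
  fails at i=2 ⇒ NO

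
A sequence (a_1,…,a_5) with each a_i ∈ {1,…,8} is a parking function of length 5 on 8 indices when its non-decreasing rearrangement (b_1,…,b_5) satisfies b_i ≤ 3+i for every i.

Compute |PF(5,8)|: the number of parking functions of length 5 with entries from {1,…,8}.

Count = (9−5)·9^(5−1) = 4 · 6561 = 26244 (Konheim–Weiss)
One tuple (7,8,4,3,3) → sorted (3,3,4,7,8): b_i ≤ 3+i ∀i, a PF.

26244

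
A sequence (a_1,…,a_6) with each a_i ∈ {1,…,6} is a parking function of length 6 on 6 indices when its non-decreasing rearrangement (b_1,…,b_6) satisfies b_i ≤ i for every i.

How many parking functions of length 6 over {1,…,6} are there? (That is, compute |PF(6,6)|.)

16807

|PF(6,6)| = (6+1−6)·(6+1)^{6−1} = 1·16807 = 16807 (Konheim–Weiss)
E.g. (1,5,1,5,1,1) → sorted (1,1,1,1,5,5): b_i ≤ i ∀i, a PF.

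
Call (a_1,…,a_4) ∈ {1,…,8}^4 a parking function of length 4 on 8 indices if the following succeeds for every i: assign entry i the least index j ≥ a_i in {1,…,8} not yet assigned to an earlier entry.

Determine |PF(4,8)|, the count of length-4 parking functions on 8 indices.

#PF = (8+1−4)·(8+1)^{4−1} = 5 · 729 = 3645 (Konheim–Weiss)
One tuple (6,7,2,3) → sorted (2,3,6,7): b_i ≤ 4+i ∀i, a PF.

3645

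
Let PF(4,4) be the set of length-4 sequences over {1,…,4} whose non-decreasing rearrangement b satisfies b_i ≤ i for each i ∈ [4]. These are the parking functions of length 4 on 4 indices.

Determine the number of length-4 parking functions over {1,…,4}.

|PF(4,4)| = 1·5^3 = 1 · 125 = 125
One tuple (1,3,2,4) → sorted (1,2,3,4): b_i ≤ i ∀i, a PF.

125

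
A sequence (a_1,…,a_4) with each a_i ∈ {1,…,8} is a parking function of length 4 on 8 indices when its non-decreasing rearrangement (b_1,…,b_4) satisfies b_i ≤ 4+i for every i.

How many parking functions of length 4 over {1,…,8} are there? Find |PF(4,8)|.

3645

|PF| = (9−4)·9^(4−1) = 5·729 = 3645
Example (3,8,6,5) → sorted (3,5,6,8): b_i ≤ 4+i ∀i, a PF.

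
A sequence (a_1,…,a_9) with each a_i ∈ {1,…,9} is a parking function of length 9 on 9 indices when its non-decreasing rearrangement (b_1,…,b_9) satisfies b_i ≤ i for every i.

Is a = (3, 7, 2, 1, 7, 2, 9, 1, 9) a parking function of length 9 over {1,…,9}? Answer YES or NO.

NO

Rearranged: b = (1, 1, 2, 2, 3, 7, 7, 9, 9).
  b_1=1 ≤ 1
  b_2=1 ≤ 2
  b_3=2 ≤ 3
  b_4=2 ≤ 4
  b_5=3 ≤ 5
  b_6=7 > 6
  fails at i=6 ⇒ NO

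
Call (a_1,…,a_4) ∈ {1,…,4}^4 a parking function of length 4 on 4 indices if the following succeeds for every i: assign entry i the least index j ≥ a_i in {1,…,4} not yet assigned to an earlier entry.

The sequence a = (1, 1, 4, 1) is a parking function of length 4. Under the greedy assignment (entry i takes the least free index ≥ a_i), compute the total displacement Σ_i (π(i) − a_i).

Σπ(i) = 1+…+4 = 10; Σa = 1+1+4+1 = 7; disp = 10−7 = 3.

3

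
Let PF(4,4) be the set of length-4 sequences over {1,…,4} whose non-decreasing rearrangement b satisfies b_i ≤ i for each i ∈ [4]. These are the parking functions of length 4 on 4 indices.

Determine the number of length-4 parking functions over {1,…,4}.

Count = (4−4+1)·(4+1)^(4−1) = 1·125 = 125 (Pollak)
Check (2,2,1,4) → sorted (1,2,2,4): b_i ≤ i ∀i, a PF.

125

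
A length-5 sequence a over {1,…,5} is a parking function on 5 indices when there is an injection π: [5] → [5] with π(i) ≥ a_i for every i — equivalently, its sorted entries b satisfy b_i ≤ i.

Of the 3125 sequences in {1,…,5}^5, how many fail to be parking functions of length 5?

1829

|PF(5,5)| = (5−5+1)·(5+1)^(5−1) = 1·1296 = 1296 (Pollak)
Check (5,5,3,4,3) → sorted (3,3,4,5,5): b_1=3>1, not a PF.
So 3125 − 1296 = 1829 fail.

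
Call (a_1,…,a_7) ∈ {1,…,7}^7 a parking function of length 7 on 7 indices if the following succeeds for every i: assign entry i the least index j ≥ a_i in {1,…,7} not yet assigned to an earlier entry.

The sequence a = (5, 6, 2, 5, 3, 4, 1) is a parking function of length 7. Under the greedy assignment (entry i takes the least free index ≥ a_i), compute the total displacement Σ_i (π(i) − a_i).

2

Σπ = 7·8/2 = 28 (π permutes [7]); Σa = 5+6+2+5+3+4+1 = 26; disp = 28−26 = 2.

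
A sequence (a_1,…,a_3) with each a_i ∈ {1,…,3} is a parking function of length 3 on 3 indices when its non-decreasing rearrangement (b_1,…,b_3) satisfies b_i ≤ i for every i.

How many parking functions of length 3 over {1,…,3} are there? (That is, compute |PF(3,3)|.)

|PF(3,3)| = (4−3)·4^(3−1) = 1 · 16 = 16 [KW]
Check (1,2,1) → sorted (1,1,2): b_i ≤ i ∀i, a PF.

16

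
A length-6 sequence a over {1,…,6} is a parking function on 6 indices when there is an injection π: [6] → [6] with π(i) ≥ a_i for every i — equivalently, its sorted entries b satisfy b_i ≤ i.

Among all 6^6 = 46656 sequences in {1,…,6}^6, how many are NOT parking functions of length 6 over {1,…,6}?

29849

Count = (6−6+1)·(6+1)^(6−1) = 1 · 16807 = 16807 (Pollak)
Example (6,2,2,2,3,6) → sorted (2,2,2,3,6,6): b_1=2>1, not a PF.
6^6 − 16807 = 46656 − 16807 = 29849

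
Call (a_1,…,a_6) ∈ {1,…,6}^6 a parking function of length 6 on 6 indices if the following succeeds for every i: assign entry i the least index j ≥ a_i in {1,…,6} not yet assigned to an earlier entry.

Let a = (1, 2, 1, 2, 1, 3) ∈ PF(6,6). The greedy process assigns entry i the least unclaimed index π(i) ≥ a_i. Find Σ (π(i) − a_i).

11

Σπ = 21 ({1..6} each once); Σa = 1+2+1+2+1+3 = 10; disp = 21−10 = 11.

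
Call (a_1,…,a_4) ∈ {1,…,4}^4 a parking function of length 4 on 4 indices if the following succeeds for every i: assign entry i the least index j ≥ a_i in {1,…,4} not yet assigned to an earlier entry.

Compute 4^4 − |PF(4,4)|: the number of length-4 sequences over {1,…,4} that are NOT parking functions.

|PF(4,4)| = (4−4+1)·(4+1)^(4−1) = 1×125 = 125 (Pollak)
Check (3,2,3,4) → sorted (2,3,3,4): b_1=2>1, not a PF.
4^4 − 125 = 256 − 125 = 131

131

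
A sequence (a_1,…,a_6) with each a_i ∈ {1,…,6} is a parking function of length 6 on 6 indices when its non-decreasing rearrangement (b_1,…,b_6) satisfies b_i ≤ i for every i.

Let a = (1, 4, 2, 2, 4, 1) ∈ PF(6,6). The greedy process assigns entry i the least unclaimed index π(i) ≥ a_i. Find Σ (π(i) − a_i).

Σπ = 6·7/2 = 21 (π permutes [6]); Σa = 1+4+2+2+4+1 = 14; disp = 21−14 = 7.

7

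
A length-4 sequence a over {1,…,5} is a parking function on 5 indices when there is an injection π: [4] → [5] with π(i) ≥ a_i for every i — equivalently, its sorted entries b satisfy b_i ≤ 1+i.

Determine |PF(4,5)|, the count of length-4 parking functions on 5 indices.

432

#PF = (6−4)·6^(4−1) = 2·216 = 432 [KW]
Example (5,2,4,1) → sorted (1,2,4,5): b_i ≤ 1+i ∀i, a PF.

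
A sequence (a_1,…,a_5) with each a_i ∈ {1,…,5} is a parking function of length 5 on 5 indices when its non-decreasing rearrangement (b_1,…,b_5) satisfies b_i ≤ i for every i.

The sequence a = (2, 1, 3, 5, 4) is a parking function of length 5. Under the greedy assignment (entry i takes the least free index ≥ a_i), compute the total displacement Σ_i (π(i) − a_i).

0

Σπ = 15 ({1..5} each once); Σa = 2+1+3+5+4 = 15; disp = 15−15 = 0.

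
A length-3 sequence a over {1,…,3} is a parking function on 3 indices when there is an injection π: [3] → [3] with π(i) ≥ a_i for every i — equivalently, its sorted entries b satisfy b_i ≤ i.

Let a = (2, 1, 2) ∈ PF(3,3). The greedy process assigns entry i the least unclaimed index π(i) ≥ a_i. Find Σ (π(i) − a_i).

Σπ = 3·4/2 = 6 (π permutes [3]); Σa = 2+1+2 = 5; disp = 6−5 = 1.

1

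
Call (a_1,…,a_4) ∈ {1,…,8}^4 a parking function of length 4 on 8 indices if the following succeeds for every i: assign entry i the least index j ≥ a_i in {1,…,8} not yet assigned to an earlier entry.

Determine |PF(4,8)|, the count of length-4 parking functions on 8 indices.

|PF(4,8)| = 5·9^3 = 5×729 = 3645 [KW]
Example (2,6,7,6) → sorted (2,6,6,7): b_i ≤ 4+i ∀i, a PF.

3645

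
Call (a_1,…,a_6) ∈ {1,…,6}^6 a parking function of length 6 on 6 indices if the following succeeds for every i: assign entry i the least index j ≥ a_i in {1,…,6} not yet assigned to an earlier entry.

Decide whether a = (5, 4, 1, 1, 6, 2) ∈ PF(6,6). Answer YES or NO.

Sorted: b = (1, 1, 2, 4, 5, 6).
  b_1=1 ≤ 1
  b_2=1 ≤ 2
  b_3=2 ≤ 3
  b_4=4 ≤ 4
  b_5=5 ≤ 5
  b_6=6 ≤ 6
All bounds hold ⇒ YES

YES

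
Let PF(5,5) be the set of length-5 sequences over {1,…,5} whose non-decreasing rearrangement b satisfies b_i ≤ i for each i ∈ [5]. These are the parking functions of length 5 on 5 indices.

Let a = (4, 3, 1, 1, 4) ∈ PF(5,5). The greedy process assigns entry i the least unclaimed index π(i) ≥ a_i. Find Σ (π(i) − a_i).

2

Σπ(i) = 1+…+5 = 15; Σa = 4+3+1+1+4 = 13; disp = 15−13 = 2.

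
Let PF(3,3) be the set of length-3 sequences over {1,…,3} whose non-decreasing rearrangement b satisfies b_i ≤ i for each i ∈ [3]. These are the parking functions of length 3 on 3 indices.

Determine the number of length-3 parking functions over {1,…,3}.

16

|PF(3,3)| = (4−3)·4^(3−1) = 1·16 = 16
Example (1,1,3) → sorted (1,1,3): b_i ≤ i ∀i, a PF.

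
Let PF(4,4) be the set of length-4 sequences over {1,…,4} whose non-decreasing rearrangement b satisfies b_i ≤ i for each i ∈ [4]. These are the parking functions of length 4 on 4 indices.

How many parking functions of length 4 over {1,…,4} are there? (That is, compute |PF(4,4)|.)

|PF| = (4−4+1)·(4+1)^(4−1) = 1×125 = 125 (Konheim–Weiss)
One tuple (2,1,2,2) → sorted (1,2,2,2): b_i ≤ i ∀i, a PF.

125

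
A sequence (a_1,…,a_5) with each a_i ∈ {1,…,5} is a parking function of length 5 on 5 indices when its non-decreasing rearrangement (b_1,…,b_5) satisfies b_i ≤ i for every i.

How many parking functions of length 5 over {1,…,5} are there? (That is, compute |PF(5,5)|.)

|PF(5,5)| = (6−5)·6^(5−1) = 1×1296 = 1296 (Konheim–Weiss)
E.g. (4,1,3,2,1) → sorted (1,1,2,3,4): b_i ≤ i ∀i, a PF.

1296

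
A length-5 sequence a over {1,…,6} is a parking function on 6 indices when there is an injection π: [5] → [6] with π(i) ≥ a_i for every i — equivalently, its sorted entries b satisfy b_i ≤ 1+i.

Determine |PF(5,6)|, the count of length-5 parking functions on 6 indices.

4802

|PF| = (7−5)·7^(5−1) = 2×2401 = 4802 (Pollak)
Example (5,2,4,5,2) → sorted (2,2,4,5,5): b_i ≤ 1+i ∀i, a PF.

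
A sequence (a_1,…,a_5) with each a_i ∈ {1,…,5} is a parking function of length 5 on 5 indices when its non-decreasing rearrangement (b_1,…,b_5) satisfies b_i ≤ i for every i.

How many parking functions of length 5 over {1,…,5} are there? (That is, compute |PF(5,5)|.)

1296

|PF(5,5)| = (5+1−5)·(5+1)^{5−1} = 1·1296 = 1296 (Pollak)
Example (3,1,1,5,4) → sorted (1,1,3,4,5): b_i ≤ i ∀i, a PF.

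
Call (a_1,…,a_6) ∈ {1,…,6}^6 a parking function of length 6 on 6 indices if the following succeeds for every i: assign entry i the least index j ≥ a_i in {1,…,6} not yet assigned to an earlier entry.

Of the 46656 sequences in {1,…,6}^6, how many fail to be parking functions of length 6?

29849

Count = (6+1−6)·(6+1)^{6−1} = 1·16807 = 16807 [KW]
Example (2,1,6,3,5,6) → sorted (1,2,3,5,6,6): b_4=5>4, not a PF.
6^6 − 16807 = 46656 − 16807 = 29849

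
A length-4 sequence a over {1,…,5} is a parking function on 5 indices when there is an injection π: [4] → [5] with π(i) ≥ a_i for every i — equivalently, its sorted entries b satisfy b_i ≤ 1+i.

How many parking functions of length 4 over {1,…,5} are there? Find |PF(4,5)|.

|PF(4,5)| = 2·6^3 = 2·216 = 432 [KW]
Example (1,1,4,1) → sorted (1,1,1,4): b_i ≤ 1+i ∀i, a PF.

432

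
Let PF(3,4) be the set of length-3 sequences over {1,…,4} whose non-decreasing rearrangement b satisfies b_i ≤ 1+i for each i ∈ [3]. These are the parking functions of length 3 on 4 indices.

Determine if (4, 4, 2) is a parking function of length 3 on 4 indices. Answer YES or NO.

Sorted: b = (2, 4, 4).
  b_1=2 ≤ 2
  b_2=4 > 3
  fails at i=2 ⇒ NO

NO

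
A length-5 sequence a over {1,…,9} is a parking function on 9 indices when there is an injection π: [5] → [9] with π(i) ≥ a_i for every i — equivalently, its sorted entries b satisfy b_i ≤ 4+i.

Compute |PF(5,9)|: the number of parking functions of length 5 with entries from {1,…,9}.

50000

|PF| = (9−5+1)·(9+1)^(5−1) = 5×10000 = 50000 [KW]
Check (8,5,3,2,9) → sorted (2,3,5,8,9): b_i ≤ 4+i ∀i, a PF.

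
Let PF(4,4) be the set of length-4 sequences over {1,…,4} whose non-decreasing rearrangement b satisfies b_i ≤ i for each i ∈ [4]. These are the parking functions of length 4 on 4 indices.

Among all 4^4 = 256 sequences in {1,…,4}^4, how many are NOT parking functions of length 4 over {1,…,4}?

Count = (4−4+1)·(4+1)^(4−1) = 1·125 = 125
Check (3,2,3,2) → sorted (2,2,3,3): b_1=2>1, not a PF.
So 256 − 125 = 131 fail.

131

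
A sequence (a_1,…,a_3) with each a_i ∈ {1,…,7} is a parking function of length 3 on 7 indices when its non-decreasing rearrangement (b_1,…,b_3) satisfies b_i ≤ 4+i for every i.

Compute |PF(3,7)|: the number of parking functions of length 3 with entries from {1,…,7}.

Count = (7−3+1)·(7+1)^(3−1) = 5×64 = 320
E.g. (4,5,7) → sorted (4,5,7): b_i ≤ 4+i ∀i, a PF.

320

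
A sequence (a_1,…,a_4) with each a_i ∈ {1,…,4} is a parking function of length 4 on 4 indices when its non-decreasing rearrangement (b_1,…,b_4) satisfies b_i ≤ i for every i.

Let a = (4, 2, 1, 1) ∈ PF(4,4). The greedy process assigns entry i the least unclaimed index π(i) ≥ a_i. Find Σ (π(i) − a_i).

Σπ(i) = 1+…+4 = 10; Σa = 4+2+1+1 = 8; disp = 10−8 = 2.

2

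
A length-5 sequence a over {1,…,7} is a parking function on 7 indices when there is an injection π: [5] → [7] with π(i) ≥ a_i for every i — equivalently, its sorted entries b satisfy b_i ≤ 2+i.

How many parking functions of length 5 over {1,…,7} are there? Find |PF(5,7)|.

12288

|PF(5,7)| = (7+1−5)·(7+1)^{5−1} = 3×4096 = 12288 (Pollak)
Check (2,3,4,7,1) → sorted (1,2,3,4,7): b_i ≤ 2+i ∀i, a PF.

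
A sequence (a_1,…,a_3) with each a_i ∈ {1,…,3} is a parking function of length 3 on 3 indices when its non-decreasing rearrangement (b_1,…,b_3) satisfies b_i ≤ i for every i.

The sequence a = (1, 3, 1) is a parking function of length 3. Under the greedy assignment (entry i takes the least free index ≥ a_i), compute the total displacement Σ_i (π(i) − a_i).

1

Σπ = 3·4/2 = 6 (π permutes [3]); Σa = 1+3+1 = 5; disp = 6−5 = 1.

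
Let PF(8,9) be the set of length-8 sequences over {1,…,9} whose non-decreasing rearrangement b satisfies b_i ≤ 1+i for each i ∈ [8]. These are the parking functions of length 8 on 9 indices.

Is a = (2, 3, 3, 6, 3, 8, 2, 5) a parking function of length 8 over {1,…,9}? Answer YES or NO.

YES

Order a: b = (2, 2, 3, 3, 3, 5, 6, 8).
  b_1=2 ≤ 2
  b_2=2 ≤ 3
  b_3=3 ≤ 4
  b_4=3 ≤ 5
  b_5=3 ≤ 6
  b_6=5 ≤ 7
  b_7=6 ≤ 8
  b_8=8 ≤ 9
All bounds hold ⇒ YES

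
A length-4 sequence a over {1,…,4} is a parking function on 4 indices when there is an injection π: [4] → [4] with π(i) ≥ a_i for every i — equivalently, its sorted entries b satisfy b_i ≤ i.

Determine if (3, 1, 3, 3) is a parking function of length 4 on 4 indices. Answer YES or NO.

Sorted: b = (1, 3, 3, 3).
  b_1=1 ≤ 1
  b_2=3 > 2
  fails at i=2 ⇒ NO

NO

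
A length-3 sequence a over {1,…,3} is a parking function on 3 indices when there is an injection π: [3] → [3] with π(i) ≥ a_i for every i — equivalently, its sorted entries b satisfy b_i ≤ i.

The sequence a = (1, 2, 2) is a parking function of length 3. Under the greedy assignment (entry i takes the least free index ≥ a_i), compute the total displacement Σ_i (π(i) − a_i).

1

Σπ(i) = 1+…+3 = 6; Σa = 1+2+2 = 5; disp = 6−5 = 1.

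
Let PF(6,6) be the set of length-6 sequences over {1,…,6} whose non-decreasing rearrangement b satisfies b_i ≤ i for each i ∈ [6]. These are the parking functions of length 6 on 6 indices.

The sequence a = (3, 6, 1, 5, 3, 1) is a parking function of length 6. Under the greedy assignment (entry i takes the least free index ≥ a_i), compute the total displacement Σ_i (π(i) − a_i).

Σπ = 6·7/2 = 21 (π permutes [6]); Σa = 3+6+1+5+3+1 = 19; disp = 21−19 = 2.

2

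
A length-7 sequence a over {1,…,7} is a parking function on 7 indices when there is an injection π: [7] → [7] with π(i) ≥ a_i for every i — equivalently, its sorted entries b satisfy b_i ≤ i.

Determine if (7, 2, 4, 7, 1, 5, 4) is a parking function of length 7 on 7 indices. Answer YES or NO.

NO

Rearranged: b = (1, 2, 4, 4, 5, 7, 7).
  b_1=1 ≤ 1
  b_2=2 ≤ 2
  b_3=4 > 3
  fails at i=3 ⇒ NO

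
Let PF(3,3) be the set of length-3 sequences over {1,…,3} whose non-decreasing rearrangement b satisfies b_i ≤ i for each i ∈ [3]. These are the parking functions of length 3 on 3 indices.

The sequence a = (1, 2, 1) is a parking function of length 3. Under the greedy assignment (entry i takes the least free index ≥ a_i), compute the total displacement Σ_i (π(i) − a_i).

2

Σπ(i) = 1+…+3 = 6; Σa = 1+2+1 = 4; disp = 6−4 = 2.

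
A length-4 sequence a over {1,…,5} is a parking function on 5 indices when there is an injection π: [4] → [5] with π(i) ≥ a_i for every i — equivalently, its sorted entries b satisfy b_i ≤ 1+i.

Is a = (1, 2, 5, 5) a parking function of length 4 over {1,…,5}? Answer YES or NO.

Sorted: b = (1, 2, 5, 5).
  b_1=1 ≤ 2
  b_2=2 ≤ 3
  b_3=5 > 4
  fails at i=3 ⇒ NO

NO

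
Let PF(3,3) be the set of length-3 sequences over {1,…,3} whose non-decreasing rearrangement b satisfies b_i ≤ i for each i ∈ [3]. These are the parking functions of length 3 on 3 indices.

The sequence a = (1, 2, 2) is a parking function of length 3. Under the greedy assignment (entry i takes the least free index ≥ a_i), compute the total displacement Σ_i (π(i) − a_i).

Σπ = 3·4/2 = 6 (π permutes [3]); Σa = 1+2+2 = 5; disp = 6−5 = 1.

1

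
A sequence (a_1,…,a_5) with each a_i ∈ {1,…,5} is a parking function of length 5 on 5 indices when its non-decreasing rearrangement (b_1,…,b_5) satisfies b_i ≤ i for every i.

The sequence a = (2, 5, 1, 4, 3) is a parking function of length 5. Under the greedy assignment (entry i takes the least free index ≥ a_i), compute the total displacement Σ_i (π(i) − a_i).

Σπ = 15 ({1..5} each once); Σa = 2+5+1+4+3 = 15; disp = 15−15 = 0.

0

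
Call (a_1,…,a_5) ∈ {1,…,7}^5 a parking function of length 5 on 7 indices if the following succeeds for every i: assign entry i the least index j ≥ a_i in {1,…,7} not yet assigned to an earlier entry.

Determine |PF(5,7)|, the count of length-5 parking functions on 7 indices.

|PF| = 3·8^4 = 3×4096 = 12288 (Konheim–Weiss)
Example (7,2,6,5,4) → sorted (2,4,5,6,7): b_i ≤ 2+i ∀i, a PF.

12288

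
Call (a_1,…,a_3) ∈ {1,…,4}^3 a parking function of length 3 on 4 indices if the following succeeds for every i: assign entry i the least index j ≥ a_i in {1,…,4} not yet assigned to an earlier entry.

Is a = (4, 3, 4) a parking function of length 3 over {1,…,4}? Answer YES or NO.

NO

Order a: b = (3, 4, 4).
  b_1=3 > 2
  fails at i=1 ⇒ NO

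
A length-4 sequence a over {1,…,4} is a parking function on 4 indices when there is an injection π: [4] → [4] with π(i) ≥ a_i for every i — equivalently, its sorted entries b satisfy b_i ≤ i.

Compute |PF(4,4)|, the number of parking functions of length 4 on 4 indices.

|PF| = (4−4+1)·(4+1)^(4−1) = 1 · 125 = 125 (Konheim–Weiss)
Check (1,3,2,4) → sorted (1,2,3,4): b_i ≤ i ∀i, a PF.

125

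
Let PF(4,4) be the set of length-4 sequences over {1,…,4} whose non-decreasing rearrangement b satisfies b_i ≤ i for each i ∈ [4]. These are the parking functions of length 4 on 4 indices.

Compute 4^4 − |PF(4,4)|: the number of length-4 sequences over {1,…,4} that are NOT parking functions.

131

#PF = (5−4)·5^(4−1) = 1·125 = 125 (Konheim–Weiss)
Check (4,4,4,2) → sorted (2,4,4,4): b_1=2>1, not a PF.
So 256 − 125 = 131 fail.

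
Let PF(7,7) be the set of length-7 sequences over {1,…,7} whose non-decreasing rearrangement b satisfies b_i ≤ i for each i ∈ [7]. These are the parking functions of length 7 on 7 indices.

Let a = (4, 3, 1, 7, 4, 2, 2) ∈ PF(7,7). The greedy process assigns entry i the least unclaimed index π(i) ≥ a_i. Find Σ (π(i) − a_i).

Σπ(i) = 1+…+7 = 28; Σa = 4+3+1+7+4+2+2 = 23; disp = 28−23 = 5.

5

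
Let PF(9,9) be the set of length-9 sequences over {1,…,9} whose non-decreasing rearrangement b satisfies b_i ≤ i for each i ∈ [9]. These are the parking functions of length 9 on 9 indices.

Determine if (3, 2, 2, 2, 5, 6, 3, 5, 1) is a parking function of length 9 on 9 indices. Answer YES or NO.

Order a: b = (1, 2, 2, 2, 3, 3, 5, 5, 6).
  b_1=1 ≤ 1
  b_2=2 ≤ 2
  b_3=2 ≤ 3
  b_4=2 ≤ 4
  b_5=3 ≤ 5
  b_6=3 ≤ 6
  b_7=5 ≤ 7
  b_8=5 ≤ 8
  b_9=6 ≤ 9
All bounds hold ⇒ YES

YES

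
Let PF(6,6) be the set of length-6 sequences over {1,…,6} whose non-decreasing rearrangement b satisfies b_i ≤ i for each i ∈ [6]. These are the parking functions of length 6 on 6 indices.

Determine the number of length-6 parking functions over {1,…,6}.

#PF = 1·7^5 = 1 · 16807 = 16807 (Konheim–Weiss)
One tuple (4,4,2,3,1,5) → sorted (1,2,3,4,4,5): b_i ≤ i ∀i, a PF.

16807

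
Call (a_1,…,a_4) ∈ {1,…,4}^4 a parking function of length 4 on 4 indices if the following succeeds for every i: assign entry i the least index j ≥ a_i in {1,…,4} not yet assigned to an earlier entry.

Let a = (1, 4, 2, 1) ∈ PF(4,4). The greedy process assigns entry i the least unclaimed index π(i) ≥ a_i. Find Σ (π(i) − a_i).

Σπ = 4·5/2 = 10 (π permutes [4]); Σa = 1+4+2+1 = 8; disp = 10−8 = 2.

2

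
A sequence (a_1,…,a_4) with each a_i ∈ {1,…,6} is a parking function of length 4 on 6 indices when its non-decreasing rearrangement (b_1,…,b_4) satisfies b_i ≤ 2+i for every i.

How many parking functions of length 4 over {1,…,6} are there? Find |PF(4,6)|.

1029

#PF = 3·7^3 = 3·343 = 1029 (Pollak)
E.g. (2,4,2,5) → sorted (2,2,4,5): b_i ≤ 2+i ∀i, a PF.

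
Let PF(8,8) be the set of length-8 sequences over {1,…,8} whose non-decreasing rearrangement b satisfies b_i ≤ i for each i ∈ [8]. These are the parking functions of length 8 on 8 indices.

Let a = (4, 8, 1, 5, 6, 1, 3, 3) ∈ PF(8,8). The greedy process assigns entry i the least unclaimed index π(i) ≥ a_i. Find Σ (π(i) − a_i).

Σπ = 36 ({1..8} each once); Σa = 4+8+1+5+6+1+3+3 = 31; disp = 36−31 = 5.

5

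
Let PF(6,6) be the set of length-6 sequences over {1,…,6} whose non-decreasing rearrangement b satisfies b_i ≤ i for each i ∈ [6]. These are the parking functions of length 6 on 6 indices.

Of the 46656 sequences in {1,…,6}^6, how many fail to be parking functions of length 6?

29849

Count = (6+1−6)·(6+1)^{6−1} = 1×16807 = 16807 [KW]
Check (5,6,5,6,4,6) → sorted (4,5,5,6,6,6): b_1=4>1, not a PF.
So 46656 − 16807 = 29849 fail.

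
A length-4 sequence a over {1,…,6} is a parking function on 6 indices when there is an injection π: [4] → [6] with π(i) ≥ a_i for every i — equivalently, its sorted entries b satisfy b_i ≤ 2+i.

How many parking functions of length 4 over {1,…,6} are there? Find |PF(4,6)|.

|PF| = (7−4)·7^(4−1) = 3 · 343 = 1029 [KW]
Check (2,5,2,2) → sorted (2,2,2,5): b_i ≤ 2+i ∀i, a PF.

1029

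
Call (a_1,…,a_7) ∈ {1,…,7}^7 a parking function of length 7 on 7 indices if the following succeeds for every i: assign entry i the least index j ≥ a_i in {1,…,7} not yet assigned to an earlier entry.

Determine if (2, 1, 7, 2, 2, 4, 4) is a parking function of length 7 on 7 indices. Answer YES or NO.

YES

Order a: b = (1, 2, 2, 2, 4, 4, 7).
  b_1=1 ≤ 1
  b_2=2 ≤ 2
  b_3=2 ≤ 3
  b_4=2 ≤ 4
  b_5=4 ≤ 5
  b_6=4 ≤ 6
  b_7=7 ≤ 7
All bounds hold ⇒ YES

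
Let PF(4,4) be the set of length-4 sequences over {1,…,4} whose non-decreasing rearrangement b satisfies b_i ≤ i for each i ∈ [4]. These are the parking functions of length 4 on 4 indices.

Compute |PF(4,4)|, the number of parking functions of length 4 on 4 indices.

125

|PF(4,4)| = (4−4+1)·(4+1)^(4−1) = 1·125 = 125
Check (1,4,2,2) → sorted (1,2,2,4): b_i ≤ i ∀i, a PF.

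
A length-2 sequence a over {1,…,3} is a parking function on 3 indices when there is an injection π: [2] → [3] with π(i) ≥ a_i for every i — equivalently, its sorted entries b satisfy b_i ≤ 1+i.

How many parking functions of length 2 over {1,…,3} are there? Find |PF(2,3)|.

|PF| = (3+1−2)·(3+1)^{2−1} = 2×4 = 8
E.g. (2,1) → sorted (1,2): b_i ≤ 1+i ∀i, a PF.

8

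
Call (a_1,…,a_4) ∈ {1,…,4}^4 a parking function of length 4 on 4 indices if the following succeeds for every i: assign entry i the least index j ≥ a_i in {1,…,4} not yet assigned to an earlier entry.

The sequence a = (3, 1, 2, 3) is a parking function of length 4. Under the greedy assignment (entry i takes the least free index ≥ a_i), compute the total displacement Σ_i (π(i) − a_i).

1

Σπ = 10 ({1..4} each once); Σa = 3+1+2+3 = 9; disp = 10−9 = 1.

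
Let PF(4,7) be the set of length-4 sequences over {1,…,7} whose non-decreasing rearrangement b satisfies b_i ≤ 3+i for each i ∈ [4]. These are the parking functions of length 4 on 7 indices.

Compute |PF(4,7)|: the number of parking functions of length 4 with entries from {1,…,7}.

2048

|PF(4,7)| = (7−4+1)·(7+1)^(4−1) = 4 · 512 = 2048 [KW]
One tuple (6,5,4,6) → sorted (4,5,6,6): b_i ≤ 3+i ∀i, a PF.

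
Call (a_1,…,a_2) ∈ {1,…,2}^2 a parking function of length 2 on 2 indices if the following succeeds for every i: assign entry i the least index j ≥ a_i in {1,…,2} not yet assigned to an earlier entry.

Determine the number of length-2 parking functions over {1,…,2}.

#PF = (2−2+1)·(2+1)^(2−1) = 1×3 = 3 (Pollak)
E.g. (1,2) → sorted (1,2): b_i ≤ i ∀i, a PF.

3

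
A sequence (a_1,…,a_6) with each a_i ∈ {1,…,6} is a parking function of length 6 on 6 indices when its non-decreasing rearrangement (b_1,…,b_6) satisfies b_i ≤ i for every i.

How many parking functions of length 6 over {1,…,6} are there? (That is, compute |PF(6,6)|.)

#PF = (6+1−6)·(6+1)^{6−1} = 1×16807 = 16807 (Pollak)
E.g. (3,2,6,1,4,3) → sorted (1,2,3,3,4,6): b_i ≤ i ∀i, a PF.

16807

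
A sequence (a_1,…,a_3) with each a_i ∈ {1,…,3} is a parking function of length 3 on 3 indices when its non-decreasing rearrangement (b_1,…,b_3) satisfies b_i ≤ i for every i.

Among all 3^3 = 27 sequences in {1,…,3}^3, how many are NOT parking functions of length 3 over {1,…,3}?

11

|PF(3,3)| = (4−3)·4^(3−1) = 1 · 16 = 16
One tuple (3,3,2) → sorted (2,3,3): b_1=2>1, not a PF.
So 27 − 16 = 11 fail.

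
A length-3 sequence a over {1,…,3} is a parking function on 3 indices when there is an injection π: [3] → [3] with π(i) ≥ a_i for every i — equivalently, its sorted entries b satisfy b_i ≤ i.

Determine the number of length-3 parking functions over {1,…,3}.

#PF = (4−3)·4^(3−1) = 1·16 = 16 (Pollak)
Check (2,2,1) → sorted (1,2,2): b_i ≤ i ∀i, a PF.

16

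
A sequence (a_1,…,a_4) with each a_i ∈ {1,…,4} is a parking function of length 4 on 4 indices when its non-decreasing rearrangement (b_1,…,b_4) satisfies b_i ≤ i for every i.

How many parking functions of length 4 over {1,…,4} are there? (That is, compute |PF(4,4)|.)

125

Count = (4−4+1)·(4+1)^(4−1) = 1×125 = 125 (Konheim–Weiss)
One tuple (3,2,1,3) → sorted (1,2,3,3): b_i ≤ i ∀i, a PF.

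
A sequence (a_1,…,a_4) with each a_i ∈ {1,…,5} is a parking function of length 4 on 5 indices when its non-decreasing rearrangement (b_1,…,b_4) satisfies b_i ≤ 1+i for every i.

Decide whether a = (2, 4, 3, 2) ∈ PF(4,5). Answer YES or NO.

Order a: b = (2, 2, 3, 4).
  b_1=2 ≤ 2
  b_2=2 ≤ 3
  b_3=3 ≤ 4
  b_4=4 ≤ 5
All bounds hold ⇒ YES

YES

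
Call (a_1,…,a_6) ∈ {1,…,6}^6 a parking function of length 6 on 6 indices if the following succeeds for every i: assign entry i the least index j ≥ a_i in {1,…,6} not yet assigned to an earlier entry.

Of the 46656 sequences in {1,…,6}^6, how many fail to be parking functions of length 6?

|PF| = 1·7^5 = 1×16807 = 16807 (Konheim–Weiss)
E.g. (4,4,2,4,3,4) → sorted (2,3,4,4,4,4): b_1=2>1, not a PF.
Total 46656; non-PF = 46656−16807 = 29849

29849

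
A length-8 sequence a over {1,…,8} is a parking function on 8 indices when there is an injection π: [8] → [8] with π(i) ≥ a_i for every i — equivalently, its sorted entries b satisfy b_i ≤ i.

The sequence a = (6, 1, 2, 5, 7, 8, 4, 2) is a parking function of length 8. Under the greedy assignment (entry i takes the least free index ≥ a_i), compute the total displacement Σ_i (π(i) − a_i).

1

Σπ = 8·9/2 = 36 (π permutes [8]); Σa = 6+1+2+5+7+8+4+2 = 35; disp = 36−35 = 1.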